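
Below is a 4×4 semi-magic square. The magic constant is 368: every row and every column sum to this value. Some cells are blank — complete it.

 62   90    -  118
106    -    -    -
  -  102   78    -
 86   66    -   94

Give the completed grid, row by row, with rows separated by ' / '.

62 90 98 118 / 106 110 70 82 / 114 102 78 74 / 86 66 122 94

The remaining cell in row 1 is (1,3) = 368 − 270 = 98.
Row 4 must total 368; the given cells sum to 246, so (4,3) = 122.
From column 1, 368 − (62 + 106 + 86) gives (3,1) = 114.
Using column 2: 90 + 102 + 66 + ? → (2,2) = 368 − 258 = 110.
Column 3 needs 368; the known cells sum to 298, so (2,3) = 70.
From row 2, 368 − (106 + 110 + 70) gives (2,4) = 82.
Using row 3: 114 + 102 + 78 + ? → (3,4) = 368 − 294 = 74.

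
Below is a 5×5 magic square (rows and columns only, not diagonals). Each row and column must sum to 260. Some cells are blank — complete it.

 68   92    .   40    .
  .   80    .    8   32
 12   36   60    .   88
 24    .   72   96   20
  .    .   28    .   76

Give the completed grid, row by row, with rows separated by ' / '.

68 92 16 40 44 / 56 80 84 8 32 / 12 36 60 64 88 / 24 48 72 96 20 / 100 4 28 52 76

From row 3, 260 − (12 + 36 + 60 + 88) gives (3,4) = 64.
The remaining cell in row 4 is (4,2) = 260 − 212 = 48.
Column 2 needs 260; the known cells sum to 256, so (5,2) = 4.
Column 4: 40 + 8 + 64 + 96 + ? = 260, so (5,4) = 52.
Using column 5: 32 + 88 + 20 + 76 + ? → (1,5) = 260 − 216 = 44.
Row 1: 68 + 92 + 40 + 44 + ? = 260, so (1,3) = 16.
Row 5 needs 260; the known cells sum to 160, so (5,1) = 100.
Using column 1: 68 + 12 + 24 + 100 + ? → (2,1) = 260 − 204 = 56.
From column 3, 260 − (16 + 60 + 72 + 28) gives (2,3) = 84.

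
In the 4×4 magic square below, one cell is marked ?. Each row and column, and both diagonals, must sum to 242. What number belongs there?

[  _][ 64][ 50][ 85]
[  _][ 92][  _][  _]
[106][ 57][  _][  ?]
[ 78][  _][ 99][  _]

8

Row 1 needs 242; the known cells sum to 199, so (1,1) = 43.
The remaining cell in column 1 is (2,1) = 242 − 227 = 15.
Column 2: 64 + 92 + 57 + ? = 242, so (4,2) = 29.
Anti-diagonal needs 242; the known cells sum to 220, so (2,3) = 22.
Row 2 needs 242; the known cells sum to 129, so (2,4) = 113.
Using row 4: 78 + 29 + 99 + ? → (4,4) = 242 − 206 = 36.
From column 3, 242 − (50 + 22 + 99) gives (3,3) = 71.
Column 4: 85 + 113 + 36 + ? = 242, so (3,4) = 8.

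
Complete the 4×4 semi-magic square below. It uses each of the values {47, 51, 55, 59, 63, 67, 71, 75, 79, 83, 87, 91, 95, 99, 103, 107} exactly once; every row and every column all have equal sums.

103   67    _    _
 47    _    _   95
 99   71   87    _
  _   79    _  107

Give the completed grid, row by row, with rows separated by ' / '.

103 67 83 55 / 47 91 75 95 / 99 71 87 51 / 59 79 63 107

The 16 entries sum to 1232, so each line sums to 1232/4 = 308.
From row 3, 308 − (99 + 71 + 87) gives (3,4) = 51.
Column 1 needs 308; the known cells sum to 249, so (4,1) = 59.
Column 2 needs 308; the known cells sum to 217, so (2,2) = 91.
Column 4 needs 308; the known cells sum to 253, so (1,4) = 55.
Using row 1: 103 + 67 + 55 + ? → (1,3) = 308 − 225 = 83.
Row 2: 47 + 91 + 95 + ? = 308, so (2,3) = 75.
The remaining cell in row 4 is (4,3) = 308 − 245 = 63.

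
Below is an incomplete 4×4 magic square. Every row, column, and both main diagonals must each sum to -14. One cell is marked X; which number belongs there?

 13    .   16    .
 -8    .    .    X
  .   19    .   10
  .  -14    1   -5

7

Row 4 must total -14; the given cells sum to -18, so (4,1) = 4.
Column 1 needs -14; the known cells sum to 9, so (3,1) = -23.
Row 3 needs -14; the known cells sum to 6, so (3,3) = -20.
From column 3, -14 − (16 + (-20) + 1) gives (2,3) = -11.
The remaining cell in main diagonal is (2,2) = -14 − (-12) = -2.
Anti-diagonal must total -14; the given cells sum to 12, so (1,4) = -26.
Row 1 needs -14; the known cells sum to 3, so (1,2) = -17.
Row 2 needs -14; the known cells sum to -21, so (2,4) = 7.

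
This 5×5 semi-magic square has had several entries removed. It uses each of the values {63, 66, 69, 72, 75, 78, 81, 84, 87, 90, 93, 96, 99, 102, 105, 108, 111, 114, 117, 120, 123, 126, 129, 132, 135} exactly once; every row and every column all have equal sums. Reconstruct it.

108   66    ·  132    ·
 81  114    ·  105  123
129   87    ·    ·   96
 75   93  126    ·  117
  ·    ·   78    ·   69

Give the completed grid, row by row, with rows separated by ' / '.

The 25 entries sum to 2475, so each line sums to 2475/5 = 495.
From row 2, 495 − (81 + 114 + 105 + 123) gives (2,3) = 72.
Using row 4: 75 + 93 + 126 + 117 + ? → (4,4) = 495 − 411 = 84.
The remaining cell in column 1 is (5,1) = 495 − 393 = 102.
Column 2 needs 495; the known cells sum to 360, so (5,2) = 135.
From column 5, 495 − (123 + 96 + 117 + 69) gives (1,5) = 90.
Row 1: 108 + 66 + 132 + 90 + ? = 495, so (1,3) = 99.
Row 5 must total 495; the given cells sum to 384, so (5,4) = 111.
The remaining cell in column 3 is (3,3) = 495 − 375 = 120.
The remaining cell in column 4 is (3,4) = 495 − 432 = 63.

108 66 99 132 90 / 81 114 72 105 123 / 129 87 120 63 96 / 75 93 126 84 117 / 102 135 78 111 69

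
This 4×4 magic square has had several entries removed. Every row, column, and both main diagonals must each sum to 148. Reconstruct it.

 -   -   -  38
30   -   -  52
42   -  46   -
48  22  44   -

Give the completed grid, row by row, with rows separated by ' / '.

Row 4 must total 148; the given cells sum to 114, so (4,4) = 34.
From column 1, 148 − (30 + 42 + 48) gives (1,1) = 28.
Using column 4: 38 + 52 + 34 + ? → (3,4) = 148 − 124 = 24.
Main diagonal: 28 + 46 + 34 + ? = 148, so (2,2) = 40.
The remaining cell in row 2 is (2,3) = 148 − 122 = 26.
Row 3 needs 148; the known cells sum to 112, so (3,2) = 36.
The remaining cell in column 2 is (1,2) = 148 − 98 = 50.
The remaining cell in column 3 is (1,3) = 148 − 116 = 32.

28 50 32 38 / 30 40 26 52 / 42 36 46 24 / 48 22 44 34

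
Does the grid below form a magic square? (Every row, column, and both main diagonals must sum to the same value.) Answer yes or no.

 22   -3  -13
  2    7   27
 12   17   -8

Row 1: 22 + (-3) + (-13) = 6.
Row 2: 2 + 7 + 27 = 36.
Row 3: 12 + 17 + (-8) = 21.
Column 1: 22 + 2 + 12 = 36.
Column 2: -3 + 7 + 17 = 21.
Column 3: -13 + 27 + (-8) = 6.
Main diagonal: 22 + 7 + (-8) = 21.
Anti-diagonal: -13 + 7 + 12 = 6.

No — column 1 sums to 36 but row 3 sums to 21.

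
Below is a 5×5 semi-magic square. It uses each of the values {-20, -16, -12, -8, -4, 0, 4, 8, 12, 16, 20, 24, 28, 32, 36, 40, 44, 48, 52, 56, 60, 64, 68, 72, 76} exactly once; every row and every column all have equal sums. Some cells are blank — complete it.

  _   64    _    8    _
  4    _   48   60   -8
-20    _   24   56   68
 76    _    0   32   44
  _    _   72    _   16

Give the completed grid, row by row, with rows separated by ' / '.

52 64 -4 8 20 / 4 36 48 60 -8 / -20 12 24 56 68 / 76 -12 0 32 44 / 28 40 72 -16 16

The 25 entries sum to 700, so each line sums to 700/5 = 140.
Row 2 needs 140; the known cells sum to 104, so (2,2) = 36.
The remaining cell in row 3 is (3,2) = 140 − 128 = 12.
Row 4: 76 + 0 + 32 + 44 + ? = 140, so (4,2) = -12.
Column 2 needs 140; the known cells sum to 100, so (5,2) = 40.
Column 3 needs 140; the known cells sum to 144, so (1,3) = -4.
From column 4, 140 − (8 + 60 + 56 + 32) gives (5,4) = -16.
Column 5 must total 140; the given cells sum to 120, so (1,5) = 20.
Row 1 needs 140; the known cells sum to 88, so (1,1) = 52.
Row 5 needs 140; the known cells sum to 112, so (5,1) = 28.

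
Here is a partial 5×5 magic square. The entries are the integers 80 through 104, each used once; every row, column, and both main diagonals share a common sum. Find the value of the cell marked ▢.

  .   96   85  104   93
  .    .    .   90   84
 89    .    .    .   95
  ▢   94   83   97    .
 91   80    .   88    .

The entries are 80 through 104, which sum to 2300, so each line sums to 2300/5 = 460.
Row 1 must total 460; the given cells sum to 378, so (1,1) = 82.
Column 4 must total 460; the given cells sum to 379, so (3,4) = 81.
Anti-diagonal must total 460; the given cells sum to 368, so (3,3) = 92.
Row 3: 89 + 92 + 81 + 95 + ? = 460, so (3,2) = 103.
From column 2, 460 − (96 + 103 + 94 + 80) gives (2,2) = 87.
From main diagonal, 460 − (82 + 87 + 92 + 97) gives (5,5) = 102.
Using row 5: 91 + 80 + 88 + 102 + ? → (5,3) = 460 − 361 = 99.
Column 3: 85 + 92 + 83 + 99 + ? = 460, so (2,3) = 101.
Column 5: 93 + 84 + 95 + 102 + ? = 460, so (4,5) = 86.
Row 2: 87 + 101 + 90 + 84 + ? = 460, so (2,1) = 98.
Row 4: 94 + 83 + 97 + 86 + ? = 460, so (4,1) = 100.

100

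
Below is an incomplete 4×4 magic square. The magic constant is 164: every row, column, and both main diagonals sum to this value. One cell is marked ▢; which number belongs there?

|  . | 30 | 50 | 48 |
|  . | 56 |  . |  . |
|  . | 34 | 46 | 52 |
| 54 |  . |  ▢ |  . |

From row 1, 164 − (30 + 50 + 48) gives (1,1) = 36.
Row 3 needs 164; the known cells sum to 132, so (3,1) = 32.
The remaining cell in column 1 is (2,1) = 164 − 122 = 42.
Column 2: 30 + 56 + 34 + ? = 164, so (4,2) = 44.
The remaining cell in main diagonal is (4,4) = 164 − 138 = 26.
Anti-diagonal needs 164; the known cells sum to 136, so (2,3) = 28.
Row 2 must total 164; the given cells sum to 126, so (2,4) = 38.
The remaining cell in row 4 is (4,3) = 164 − 124 = 40.

40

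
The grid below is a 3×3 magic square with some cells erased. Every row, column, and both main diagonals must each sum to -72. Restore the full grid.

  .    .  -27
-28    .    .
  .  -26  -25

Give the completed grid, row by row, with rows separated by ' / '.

-23 -22 -27 / -28 -24 -20 / -21 -26 -25

Row 3: -26 + (-25) + ? = -72, so (3,1) = -21.
The remaining cell in column 1 is (1,1) = -72 − (-49) = -23.
Column 3 must total -72; the given cells sum to -52, so (2,3) = -20.
From main diagonal, -72 − (-23 + (-25)) gives (2,2) = -24.
Row 1: -23 + (-27) + ? = -72, so (1,2) = -22.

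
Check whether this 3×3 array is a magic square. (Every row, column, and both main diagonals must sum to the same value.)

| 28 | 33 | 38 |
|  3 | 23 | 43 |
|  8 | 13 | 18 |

Row 1: 28 + 33 + 38 = 99.
Row 2: 3 + 23 + 43 = 69.
Row 3: 8 + 13 + 18 = 39.
Column 1: 28 + 3 + 8 = 39.
Column 2: 33 + 23 + 13 = 69.
Column 3: 38 + 43 + 18 = 99.
Main diagonal: 28 + 23 + 18 = 69.
Anti-diagonal: 38 + 23 + 8 = 69.

No — column 1 sums to 39 but column 2 sums to 69.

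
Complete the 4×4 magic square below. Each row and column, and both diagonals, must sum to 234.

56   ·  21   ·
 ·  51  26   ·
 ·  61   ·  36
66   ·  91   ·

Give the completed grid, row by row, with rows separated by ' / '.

56 76 21 81 / 71 51 26 86 / 41 61 96 36 / 66 46 91 31

Column 3 needs 234; the known cells sum to 138, so (3,3) = 96.
From main diagonal, 234 − (56 + 51 + 96) gives (4,4) = 31.
The remaining cell in anti-diagonal is (1,4) = 234 − 153 = 81.
Row 1 must total 234; the given cells sum to 158, so (1,2) = 76.
From row 3, 234 − (61 + 96 + 36) gives (3,1) = 41.
Using row 4: 66 + 91 + 31 + ? → (4,2) = 234 − 188 = 46.
Using column 1: 56 + 41 + 66 + ? → (2,1) = 234 − 163 = 71.
The remaining cell in column 4 is (2,4) = 234 − 148 = 86.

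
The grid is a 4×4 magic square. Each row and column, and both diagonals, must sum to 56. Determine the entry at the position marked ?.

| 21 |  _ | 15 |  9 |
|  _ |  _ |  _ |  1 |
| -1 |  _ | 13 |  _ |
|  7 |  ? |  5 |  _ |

25

The remaining cell in row 1 is (1,2) = 56 − 45 = 11.
The remaining cell in column 1 is (2,1) = 56 − 27 = 29.
Column 3 must total 56; the given cells sum to 33, so (2,3) = 23.
Using anti-diagonal: 9 + 23 + 7 + ? → (3,2) = 56 − 39 = 17.
Row 2 needs 56; the known cells sum to 53, so (2,2) = 3.
From row 3, 56 − (-1 + 17 + 13) gives (3,4) = 27.
Column 2: 11 + 3 + 17 + ? = 56, so (4,2) = 25.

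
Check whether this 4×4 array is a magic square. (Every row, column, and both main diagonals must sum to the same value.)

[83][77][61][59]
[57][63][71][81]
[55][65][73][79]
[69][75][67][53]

No — anti-diagonal sums to 264 but main diagonal sums to 272.

Row 1: 83 + 77 + 61 + 59 = 280.
Row 2: 57 + 63 + 71 + 81 = 272.
Row 3: 55 + 65 + 73 + 79 = 272.
Row 4: 69 + 75 + 67 + 53 = 264.
Column 1: 83 + 57 + 55 + 69 = 264.
Column 2: 77 + 63 + 65 + 75 = 280.
Column 3: 61 + 71 + 73 + 67 = 272.
Column 4: 59 + 81 + 79 + 53 = 272.
Main diagonal: 83 + 63 + 73 + 53 = 272.
Anti-diagonal: 59 + 71 + 65 + 69 = 264.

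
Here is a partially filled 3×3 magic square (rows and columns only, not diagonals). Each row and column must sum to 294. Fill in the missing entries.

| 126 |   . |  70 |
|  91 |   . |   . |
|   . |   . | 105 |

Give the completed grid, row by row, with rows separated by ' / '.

From row 1, 294 − (126 + 70) gives (1,2) = 98.
Column 1: 126 + 91 + ? = 294, so (3,1) = 77.
Column 3: 70 + 105 + ? = 294, so (2,3) = 119.
Row 2 must total 294; the given cells sum to 210, so (2,2) = 84.
Row 3 must total 294; the given cells sum to 182, so (3,2) = 112.

126 98 70 / 91 84 119 / 77 112 105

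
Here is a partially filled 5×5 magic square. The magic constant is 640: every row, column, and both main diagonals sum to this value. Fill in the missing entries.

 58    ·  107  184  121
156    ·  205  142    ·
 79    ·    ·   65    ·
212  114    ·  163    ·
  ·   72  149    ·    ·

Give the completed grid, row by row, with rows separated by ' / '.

58 170 107 184 121 / 156 93 205 142 44 / 79 191 128 65 177 / 212 114 51 163 100 / 135 72 149 86 198

From row 1, 640 − (58 + 107 + 184 + 121) gives (1,2) = 170.
Using column 1: 58 + 156 + 79 + 212 + ? → (5,1) = 640 − 505 = 135.
From column 4, 640 − (184 + 142 + 65 + 163) gives (5,4) = 86.
Anti-diagonal needs 640; the known cells sum to 512, so (3,3) = 128.
From row 5, 640 − (135 + 72 + 149 + 86) gives (5,5) = 198.
The remaining cell in column 3 is (4,3) = 640 − 589 = 51.
Main diagonal must total 640; the given cells sum to 547, so (2,2) = 93.
From row 2, 640 − (156 + 93 + 205 + 142) gives (2,5) = 44.
Row 4 needs 640; the known cells sum to 540, so (4,5) = 100.
From column 2, 640 − (170 + 93 + 114 + 72) gives (3,2) = 191.
Column 5 must total 640; the given cells sum to 463, so (3,5) = 177.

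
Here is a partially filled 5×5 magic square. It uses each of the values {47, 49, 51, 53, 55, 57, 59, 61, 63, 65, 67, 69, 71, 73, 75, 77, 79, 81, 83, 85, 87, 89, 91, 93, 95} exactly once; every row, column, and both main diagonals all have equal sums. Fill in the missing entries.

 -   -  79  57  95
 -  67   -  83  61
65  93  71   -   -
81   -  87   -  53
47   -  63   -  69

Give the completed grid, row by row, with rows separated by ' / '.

The 25 entries sum to 1775, so each line sums to 1775/5 = 355.
Column 3: 79 + 71 + 87 + 63 + ? = 355, so (2,3) = 55.
Column 5 needs 355; the known cells sum to 278, so (3,5) = 77.
Anti-diagonal needs 355; the known cells sum to 296, so (4,2) = 59.
The remaining cell in row 2 is (2,1) = 355 − 266 = 89.
From row 3, 355 − (65 + 93 + 71 + 77) gives (3,4) = 49.
Row 4 needs 355; the known cells sum to 280, so (4,4) = 75.
The remaining cell in column 1 is (1,1) = 355 − 282 = 73.
Column 4 needs 355; the known cells sum to 264, so (5,4) = 91.
From row 1, 355 − (73 + 79 + 57 + 95) gives (1,2) = 51.
Using row 5: 47 + 63 + 91 + 69 + ? → (5,2) = 355 − 270 = 85.

73 51 79 57 95 / 89 67 55 83 61 / 65 93 71 49 77 / 81 59 87 75 53 / 47 85 63 91 69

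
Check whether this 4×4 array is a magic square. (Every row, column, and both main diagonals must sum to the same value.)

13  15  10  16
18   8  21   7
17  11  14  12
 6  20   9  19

Row 1: 13 + 15 + 10 + 16 = 54.
Row 2: 18 + 8 + 21 + 7 = 54.
Row 3: 17 + 11 + 14 + 12 = 54.
Row 4: 6 + 20 + 9 + 19 = 54.
Column 1: 13 + 18 + 17 + 6 = 54.
Column 2: 15 + 8 + 11 + 20 = 54.
Column 3: 10 + 21 + 14 + 9 = 54.
Column 4: 16 + 7 + 12 + 19 = 54.
Main diagonal: 13 + 8 + 14 + 19 = 54.
Anti-diagonal: 16 + 21 + 11 + 6 = 54.
All lines sum to 54.

Yes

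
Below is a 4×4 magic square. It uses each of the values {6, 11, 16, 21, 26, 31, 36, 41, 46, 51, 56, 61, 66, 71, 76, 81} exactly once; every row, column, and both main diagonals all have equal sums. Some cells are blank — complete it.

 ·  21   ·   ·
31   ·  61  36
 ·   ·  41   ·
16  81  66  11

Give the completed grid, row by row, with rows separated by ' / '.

76 21 6 71 / 31 46 61 36 / 51 26 41 56 / 16 81 66 11

The 16 entries sum to 696, so each line sums to 696/4 = 174.
From row 2, 174 − (31 + 61 + 36) gives (2,2) = 46.
The remaining cell in column 2 is (3,2) = 174 − 148 = 26.
Column 3 must total 174; the given cells sum to 168, so (1,3) = 6.
From main diagonal, 174 − (46 + 41 + 11) gives (1,1) = 76.
Anti-diagonal must total 174; the given cells sum to 103, so (1,4) = 71.
The remaining cell in column 1 is (3,1) = 174 − 123 = 51.
Column 4 must total 174; the given cells sum to 118, so (3,4) = 56.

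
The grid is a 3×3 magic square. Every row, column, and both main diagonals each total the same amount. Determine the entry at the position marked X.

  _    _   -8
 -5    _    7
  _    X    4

-11

Column 3 is complete and sums to 3; that is the magic constant.
Row 2 must total 3; the given cells sum to 2, so (2,2) = 1.
From main diagonal, 3 − (1 + 4) gives (1,1) = -2.
Anti-diagonal: -8 + 1 + ? = 3, so (3,1) = 10.
From row 1, 3 − (-2 + (-8)) gives (1,2) = 13.
Row 3 must total 3; the given cells sum to 14, so (3,2) = -11.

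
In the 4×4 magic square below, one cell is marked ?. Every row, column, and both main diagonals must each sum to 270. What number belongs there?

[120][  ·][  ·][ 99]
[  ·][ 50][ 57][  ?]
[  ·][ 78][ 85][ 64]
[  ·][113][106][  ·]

92

Using row 3: 78 + 85 + 64 + ? → (3,1) = 270 − 227 = 43.
Column 2 must total 270; the given cells sum to 241, so (1,2) = 29.
From column 3, 270 − (57 + 85 + 106) gives (1,3) = 22.
The remaining cell in main diagonal is (4,4) = 270 − 255 = 15.
Anti-diagonal needs 270; the known cells sum to 234, so (4,1) = 36.
Using column 1: 120 + 43 + 36 + ? → (2,1) = 270 − 199 = 71.
Column 4: 99 + 64 + 15 + ? = 270, so (2,4) = 92.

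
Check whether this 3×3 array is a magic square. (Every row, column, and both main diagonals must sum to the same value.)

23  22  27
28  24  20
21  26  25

Row 1: 23 + 22 + 27 = 72.
Row 2: 28 + 24 + 20 = 72.
Row 3: 21 + 26 + 25 = 72.
Column 1: 23 + 28 + 21 = 72.
Column 2: 22 + 24 + 26 = 72.
Column 3: 27 + 20 + 25 = 72.
Main diagonal: 23 + 24 + 25 = 72.
Anti-diagonal: 27 + 24 + 21 = 72.
All lines sum to 72.

Yes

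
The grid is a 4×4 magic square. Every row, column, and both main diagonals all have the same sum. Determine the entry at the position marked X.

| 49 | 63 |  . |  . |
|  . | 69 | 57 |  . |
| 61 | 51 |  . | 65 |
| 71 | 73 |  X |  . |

Column 2 is complete and sums to 256; that is the magic constant.
Row 3 must total 256; the given cells sum to 177, so (3,3) = 79.
Column 1: 49 + 61 + 71 + ? = 256, so (2,1) = 75.
Main diagonal needs 256; the known cells sum to 197, so (4,4) = 59.
Anti-diagonal: 57 + 51 + 71 + ? = 256, so (1,4) = 77.
Row 1 needs 256; the known cells sum to 189, so (1,3) = 67.
Row 2 needs 256; the known cells sum to 201, so (2,4) = 55.
Row 4: 71 + 73 + 59 + ? = 256, so (4,3) = 53.

53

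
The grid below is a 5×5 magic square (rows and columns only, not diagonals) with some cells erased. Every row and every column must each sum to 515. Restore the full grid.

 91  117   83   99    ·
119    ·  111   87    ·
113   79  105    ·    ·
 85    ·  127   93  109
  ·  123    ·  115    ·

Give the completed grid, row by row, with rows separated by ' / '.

91 117 83 99 125 / 119 95 111 87 103 / 113 79 105 121 97 / 85 101 127 93 109 / 107 123 89 115 81

From row 1, 515 − (91 + 117 + 83 + 99) gives (1,5) = 125.
Row 4 needs 515; the known cells sum to 414, so (4,2) = 101.
The remaining cell in column 1 is (5,1) = 515 − 408 = 107.
Column 2: 117 + 79 + 101 + 123 + ? = 515, so (2,2) = 95.
Column 3 needs 515; the known cells sum to 426, so (5,3) = 89.
Column 4: 99 + 87 + 93 + 115 + ? = 515, so (3,4) = 121.
Row 2: 119 + 95 + 111 + 87 + ? = 515, so (2,5) = 103.
The remaining cell in row 3 is (3,5) = 515 − 418 = 97.
Row 5: 107 + 123 + 89 + 115 + ? = 515, so (5,5) = 81.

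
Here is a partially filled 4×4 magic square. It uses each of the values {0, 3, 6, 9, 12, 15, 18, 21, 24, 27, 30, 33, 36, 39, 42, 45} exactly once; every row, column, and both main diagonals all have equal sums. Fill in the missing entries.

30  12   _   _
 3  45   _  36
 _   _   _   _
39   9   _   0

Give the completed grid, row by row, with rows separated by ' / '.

The 16 entries sum to 360, so each line sums to 360/4 = 90.
Row 2 needs 90; the known cells sum to 84, so (2,3) = 6.
Row 4: 39 + 9 + 0 + ? = 90, so (4,3) = 42.
The remaining cell in column 1 is (3,1) = 90 − 72 = 18.
Column 2 must total 90; the given cells sum to 66, so (3,2) = 24.
The remaining cell in main diagonal is (3,3) = 90 − 75 = 15.
Using anti-diagonal: 6 + 24 + 39 + ? → (1,4) = 90 − 69 = 21.
Row 1 needs 90; the known cells sum to 63, so (1,3) = 27.
Row 3 needs 90; the known cells sum to 57, so (3,4) = 33.

30 12 27 21 / 3 45 6 36 / 18 24 15 33 / 39 9 42 0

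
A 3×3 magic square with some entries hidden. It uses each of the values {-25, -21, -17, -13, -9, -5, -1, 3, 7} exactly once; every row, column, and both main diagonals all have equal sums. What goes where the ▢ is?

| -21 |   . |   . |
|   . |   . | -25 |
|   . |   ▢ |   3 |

The 9 entries sum to -81, so each line sums to -81/3 = -27.
Column 3 must total -27; the given cells sum to -22, so (1,3) = -5.
Using main diagonal: -21 + 3 + ? → (2,2) = -27 − (-18) = -9.
Using anti-diagonal: -5 + (-9) + ? → (3,1) = -27 − (-14) = -13.
Row 1 needs -27; the known cells sum to -26, so (1,2) = -1.
The remaining cell in row 2 is (2,1) = -27 − (-34) = 7.
Row 3: -13 + 3 + ? = -27, so (3,2) = -17.

-17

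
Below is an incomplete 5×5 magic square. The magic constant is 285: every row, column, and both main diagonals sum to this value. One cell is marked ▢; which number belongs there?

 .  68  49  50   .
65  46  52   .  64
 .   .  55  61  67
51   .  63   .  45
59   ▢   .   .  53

60

From row 2, 285 − (65 + 46 + 52 + 64) gives (2,4) = 58.
The remaining cell in column 3 is (5,3) = 285 − 219 = 66.
From column 5, 285 − (64 + 67 + 45 + 53) gives (1,5) = 56.
The remaining cell in anti-diagonal is (4,2) = 285 − 228 = 57.
Row 1: 68 + 49 + 50 + 56 + ? = 285, so (1,1) = 62.
Row 4 must total 285; the given cells sum to 216, so (4,4) = 69.
Column 1: 62 + 65 + 51 + 59 + ? = 285, so (3,1) = 48.
Column 4: 50 + 58 + 61 + 69 + ? = 285, so (5,4) = 47.
From row 3, 285 − (48 + 55 + 61 + 67) gives (3,2) = 54.
Using row 5: 59 + 66 + 47 + 53 + ? → (5,2) = 285 − 225 = 60.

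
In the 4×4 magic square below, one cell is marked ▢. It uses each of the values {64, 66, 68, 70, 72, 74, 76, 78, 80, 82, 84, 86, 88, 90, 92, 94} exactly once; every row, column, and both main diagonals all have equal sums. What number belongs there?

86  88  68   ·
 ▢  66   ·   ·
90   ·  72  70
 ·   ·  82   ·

The 16 entries sum to 1264, so each line sums to 1264/4 = 316.
Row 1: 86 + 88 + 68 + ? = 316, so (1,4) = 74.
Row 3 must total 316; the given cells sum to 232, so (3,2) = 84.
Column 2 needs 316; the known cells sum to 238, so (4,2) = 78.
Column 3 needs 316; the known cells sum to 222, so (2,3) = 94.
From main diagonal, 316 − (86 + 66 + 72) gives (4,4) = 92.
The remaining cell in anti-diagonal is (4,1) = 316 − 252 = 64.
Using column 1: 86 + 90 + 64 + ? → (2,1) = 316 − 240 = 76.

76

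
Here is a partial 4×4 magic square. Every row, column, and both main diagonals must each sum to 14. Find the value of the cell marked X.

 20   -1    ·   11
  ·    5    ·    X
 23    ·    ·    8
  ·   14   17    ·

-7

Row 1 must total 14; the given cells sum to 30, so (1,3) = -16.
Using column 2: -1 + 5 + 14 + ? → (3,2) = 14 − 18 = -4.
Row 3 must total 14; the given cells sum to 27, so (3,3) = -13.
The remaining cell in column 3 is (2,3) = 14 − (-12) = 26.
Using main diagonal: 20 + 5 + (-13) + ? → (4,4) = 14 − 12 = 2.
The remaining cell in anti-diagonal is (4,1) = 14 − 33 = -19.
Column 1: 20 + 23 + (-19) + ? = 14, so (2,1) = -10.
Using column 4: 11 + 8 + 2 + ? → (2,4) = 14 − 21 = -7.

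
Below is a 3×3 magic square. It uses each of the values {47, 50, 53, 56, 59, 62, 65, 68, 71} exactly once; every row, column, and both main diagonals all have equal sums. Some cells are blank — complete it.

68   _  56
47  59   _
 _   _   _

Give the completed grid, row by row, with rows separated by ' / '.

The 9 entries sum to 531, so each line sums to 531/3 = 177.
From row 1, 177 − (68 + 56) gives (1,2) = 53.
From row 2, 177 − (47 + 59) gives (2,3) = 71.
Column 1 needs 177; the known cells sum to 115, so (3,1) = 62.
From column 2, 177 − (53 + 59) gives (3,2) = 65.
Column 3: 56 + 71 + ? = 177, so (3,3) = 50.

68 53 56 / 47 59 71 / 62 65 50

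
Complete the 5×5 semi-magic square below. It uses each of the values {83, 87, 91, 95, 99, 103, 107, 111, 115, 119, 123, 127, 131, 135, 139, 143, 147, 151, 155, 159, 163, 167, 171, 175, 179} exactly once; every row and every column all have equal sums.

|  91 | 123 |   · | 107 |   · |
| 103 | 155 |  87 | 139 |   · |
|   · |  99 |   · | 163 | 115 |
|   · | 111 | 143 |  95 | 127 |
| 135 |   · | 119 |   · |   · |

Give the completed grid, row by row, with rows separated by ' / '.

The 25 entries sum to 3275, so each line sums to 3275/5 = 655.
Row 2 needs 655; the known cells sum to 484, so (2,5) = 171.
The remaining cell in row 4 is (4,1) = 655 − 476 = 179.
The remaining cell in column 1 is (3,1) = 655 − 508 = 147.
Column 2 must total 655; the given cells sum to 488, so (5,2) = 167.
Column 4: 107 + 139 + 163 + 95 + ? = 655, so (5,4) = 151.
From row 3, 655 − (147 + 99 + 163 + 115) gives (3,3) = 131.
Row 5: 135 + 167 + 119 + 151 + ? = 655, so (5,5) = 83.
Column 3: 87 + 131 + 143 + 119 + ? = 655, so (1,3) = 175.
The remaining cell in column 5 is (1,5) = 655 − 496 = 159.

91 123 175 107 159 / 103 155 87 139 171 / 147 99 131 163 115 / 179 111 143 95 127 / 135 167 119 151 83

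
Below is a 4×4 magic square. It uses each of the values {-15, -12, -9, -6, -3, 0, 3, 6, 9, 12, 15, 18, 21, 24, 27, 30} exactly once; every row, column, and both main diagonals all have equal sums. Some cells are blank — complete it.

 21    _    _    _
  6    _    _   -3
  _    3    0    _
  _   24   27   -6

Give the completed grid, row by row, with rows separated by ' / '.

21 -12 -9 30 / 6 15 12 -3 / 18 3 0 9 / -15 24 27 -6

The 16 entries sum to 120, so each line sums to 120/4 = 30.
Row 4: 24 + 27 + (-6) + ? = 30, so (4,1) = -15.
Using column 1: 21 + 6 + (-15) + ? → (3,1) = 30 − 12 = 18.
Using main diagonal: 21 + 0 + (-6) + ? → (2,2) = 30 − 15 = 15.
Row 2: 6 + 15 + (-3) + ? = 30, so (2,3) = 12.
Row 3 needs 30; the known cells sum to 21, so (3,4) = 9.
The remaining cell in column 2 is (1,2) = 30 − 42 = -12.
Column 3 must total 30; the given cells sum to 39, so (1,3) = -9.
Column 4: -3 + 9 + (-6) + ? = 30, so (1,4) = 30.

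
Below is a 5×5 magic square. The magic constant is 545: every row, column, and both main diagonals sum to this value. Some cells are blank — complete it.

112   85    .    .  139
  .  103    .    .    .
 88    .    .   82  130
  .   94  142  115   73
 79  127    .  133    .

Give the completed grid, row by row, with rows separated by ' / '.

112 85 118 91 139 / 145 103 76 124 97 / 88 136 109 82 130 / 121 94 142 115 73 / 79 127 100 133 106

Row 4 must total 545; the given cells sum to 424, so (4,1) = 121.
Using column 1: 112 + 88 + 121 + 79 + ? → (2,1) = 545 − 400 = 145.
Column 2 needs 545; the known cells sum to 409, so (3,2) = 136.
From row 3, 545 − (88 + 136 + 82 + 130) gives (3,3) = 109.
Using main diagonal: 112 + 103 + 109 + 115 + ? → (5,5) = 545 − 439 = 106.
Using anti-diagonal: 139 + 109 + 94 + 79 + ? → (2,4) = 545 − 421 = 124.
The remaining cell in row 5 is (5,3) = 545 − 445 = 100.
Column 4 needs 545; the known cells sum to 454, so (1,4) = 91.
From column 5, 545 − (139 + 130 + 73 + 106) gives (2,5) = 97.
The remaining cell in row 1 is (1,3) = 545 − 427 = 118.
Row 2 needs 545; the known cells sum to 469, so (2,3) = 76.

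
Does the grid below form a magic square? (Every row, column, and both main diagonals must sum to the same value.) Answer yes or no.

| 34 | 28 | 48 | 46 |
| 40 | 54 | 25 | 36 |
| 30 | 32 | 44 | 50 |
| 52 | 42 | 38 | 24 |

Row 1: 34 + 28 + 48 + 46 = 156.
Row 2: 40 + 54 + 25 + 36 = 155.
Row 3: 30 + 32 + 44 + 50 = 156.
Row 4: 52 + 42 + 38 + 24 = 156.
Column 1: 34 + 40 + 30 + 52 = 156.
Column 2: 28 + 54 + 32 + 42 = 156.
Column 3: 48 + 25 + 44 + 38 = 155.
Column 4: 46 + 36 + 50 + 24 = 156.
Main diagonal: 34 + 54 + 44 + 24 = 156.
Anti-diagonal: 46 + 25 + 32 + 52 = 155.

No — column 3 sums to 155 but row 1 sums to 156.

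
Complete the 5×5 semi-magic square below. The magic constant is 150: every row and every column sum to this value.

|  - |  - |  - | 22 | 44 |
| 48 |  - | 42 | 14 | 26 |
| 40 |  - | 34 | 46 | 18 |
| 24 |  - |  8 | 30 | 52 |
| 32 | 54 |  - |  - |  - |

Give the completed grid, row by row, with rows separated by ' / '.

From row 2, 150 − (48 + 42 + 14 + 26) gives (2,2) = 20.
Row 3 needs 150; the known cells sum to 138, so (3,2) = 12.
Row 4 needs 150; the known cells sum to 114, so (4,2) = 36.
The remaining cell in column 1 is (1,1) = 150 − 144 = 6.
The remaining cell in column 2 is (1,2) = 150 − 122 = 28.
Column 4: 22 + 14 + 46 + 30 + ? = 150, so (5,4) = 38.
From column 5, 150 − (44 + 26 + 18 + 52) gives (5,5) = 10.
Row 1: 6 + 28 + 22 + 44 + ? = 150, so (1,3) = 50.
Row 5 must total 150; the given cells sum to 134, so (5,3) = 16.

6 28 50 22 44 / 48 20 42 14 26 / 40 12 34 46 18 / 24 36 8 30 52 / 32 54 16 38 10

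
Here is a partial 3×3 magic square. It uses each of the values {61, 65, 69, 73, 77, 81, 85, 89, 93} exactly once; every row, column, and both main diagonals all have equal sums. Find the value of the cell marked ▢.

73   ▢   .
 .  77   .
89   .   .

The 9 entries sum to 693, so each line sums to 693/3 = 231.
The remaining cell in column 1 is (2,1) = 231 − 162 = 69.
Main diagonal must total 231; the given cells sum to 150, so (3,3) = 81.
From anti-diagonal, 231 − (77 + 89) gives (1,3) = 65.
Row 1 must total 231; the given cells sum to 138, so (1,2) = 93.

93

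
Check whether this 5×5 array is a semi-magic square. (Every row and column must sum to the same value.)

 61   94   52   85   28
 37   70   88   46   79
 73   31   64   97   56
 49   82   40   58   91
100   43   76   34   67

Row 1: 61 + 94 + 52 + 85 + 28 = 320.
Row 2: 37 + 70 + 88 + 46 + 79 = 320.
Row 3: 73 + 31 + 64 + 97 + 56 = 321.
Row 4: 49 + 82 + 40 + 58 + 91 = 320.
Row 5: 100 + 43 + 76 + 34 + 67 = 320.
Column 1: 61 + 37 + 73 + 49 + 100 = 320.
Column 2: 94 + 70 + 31 + 82 + 43 = 320.
Column 3: 52 + 88 + 64 + 40 + 76 = 320.
Column 4: 85 + 46 + 97 + 58 + 34 = 320.
Column 5: 28 + 79 + 56 + 91 + 67 = 321.

No — column 2 sums to 320 but column 5 sums to 321.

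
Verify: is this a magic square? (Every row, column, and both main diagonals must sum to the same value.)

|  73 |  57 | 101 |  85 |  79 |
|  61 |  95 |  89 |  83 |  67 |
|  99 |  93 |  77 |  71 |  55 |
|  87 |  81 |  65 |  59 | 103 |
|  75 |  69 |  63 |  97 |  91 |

Row 1: 73 + 57 + 101 + 85 + 79 = 395.
Row 2: 61 + 95 + 89 + 83 + 67 = 395.
Row 3: 99 + 93 + 77 + 71 + 55 = 395.
Row 4: 87 + 81 + 65 + 59 + 103 = 395.
Row 5: 75 + 69 + 63 + 97 + 91 = 395.
Column 1: 73 + 61 + 99 + 87 + 75 = 395.
Column 2: 57 + 95 + 93 + 81 + 69 = 395.
Column 3: 101 + 89 + 77 + 65 + 63 = 395.
Column 4: 85 + 83 + 71 + 59 + 97 = 395.
Column 5: 79 + 67 + 55 + 103 + 91 = 395.
Main diagonal: 73 + 95 + 77 + 59 + 91 = 395.
Anti-diagonal: 79 + 83 + 77 + 81 + 75 = 395.
All lines sum to 395.

Yes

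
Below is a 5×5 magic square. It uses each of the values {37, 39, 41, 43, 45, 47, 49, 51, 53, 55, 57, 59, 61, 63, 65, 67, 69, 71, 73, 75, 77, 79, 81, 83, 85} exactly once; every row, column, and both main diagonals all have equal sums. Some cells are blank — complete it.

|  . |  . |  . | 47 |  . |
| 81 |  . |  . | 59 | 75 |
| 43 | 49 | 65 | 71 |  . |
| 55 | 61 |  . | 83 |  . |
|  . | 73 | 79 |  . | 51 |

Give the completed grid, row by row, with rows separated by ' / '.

69 85 41 47 63 / 81 37 53 59 75 / 43 49 65 71 77 / 55 61 67 83 39 / 57 73 79 45 51

The 25 entries sum to 1525, so each line sums to 1525/5 = 305.
Row 3 must total 305; the given cells sum to 228, so (3,5) = 77.
From column 4, 305 − (47 + 59 + 71 + 83) gives (5,4) = 45.
Row 5 must total 305; the given cells sum to 248, so (5,1) = 57.
Column 1: 81 + 43 + 55 + 57 + ? = 305, so (1,1) = 69.
Main diagonal must total 305; the given cells sum to 268, so (2,2) = 37.
Anti-diagonal needs 305; the known cells sum to 242, so (1,5) = 63.
Using row 2: 81 + 37 + 59 + 75 + ? → (2,3) = 305 − 252 = 53.
The remaining cell in column 2 is (1,2) = 305 − 220 = 85.
Column 5 must total 305; the given cells sum to 266, so (4,5) = 39.
Row 1: 69 + 85 + 47 + 63 + ? = 305, so (1,3) = 41.
Row 4 needs 305; the known cells sum to 238, so (4,3) = 67.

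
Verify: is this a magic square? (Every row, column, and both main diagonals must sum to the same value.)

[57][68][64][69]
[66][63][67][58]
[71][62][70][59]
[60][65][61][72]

Row 1: 57 + 68 + 64 + 69 = 258.
Row 2: 66 + 63 + 67 + 58 = 254.
Row 3: 71 + 62 + 70 + 59 = 262.
Row 4: 60 + 65 + 61 + 72 = 258.
Column 1: 57 + 66 + 71 + 60 = 254.
Column 2: 68 + 63 + 62 + 65 = 258.
Column 3: 64 + 67 + 70 + 61 = 262.
Column 4: 69 + 58 + 59 + 72 = 258.
Main diagonal: 57 + 63 + 70 + 72 = 262.
Anti-diagonal: 69 + 67 + 62 + 60 = 258.

No — row 3 sums to 262 but column 4 sums to 258.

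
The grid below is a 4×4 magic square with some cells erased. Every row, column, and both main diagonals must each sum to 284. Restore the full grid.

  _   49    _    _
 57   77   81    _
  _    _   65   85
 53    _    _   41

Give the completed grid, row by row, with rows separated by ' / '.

101 49 45 89 / 57 77 81 69 / 73 61 65 85 / 53 97 93 41

The remaining cell in row 2 is (2,4) = 284 − 215 = 69.
From column 4, 284 − (69 + 85 + 41) gives (1,4) = 89.
The remaining cell in main diagonal is (1,1) = 284 − 183 = 101.
Anti-diagonal needs 284; the known cells sum to 223, so (3,2) = 61.
Using row 1: 101 + 49 + 89 + ? → (1,3) = 284 − 239 = 45.
From row 3, 284 − (61 + 65 + 85) gives (3,1) = 73.
The remaining cell in column 2 is (4,2) = 284 − 187 = 97.
Column 3: 45 + 81 + 65 + ? = 284, so (4,3) = 93.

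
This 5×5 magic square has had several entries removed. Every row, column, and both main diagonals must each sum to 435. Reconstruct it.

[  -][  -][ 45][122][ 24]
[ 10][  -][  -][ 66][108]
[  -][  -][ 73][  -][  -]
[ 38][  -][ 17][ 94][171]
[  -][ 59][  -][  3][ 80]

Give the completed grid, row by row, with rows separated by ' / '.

101 143 45 122 24 / 10 87 164 66 108 / 129 31 73 150 52 / 38 115 17 94 171 / 157 59 136 3 80

Row 4 needs 435; the known cells sum to 320, so (4,2) = 115.
From column 4, 435 − (122 + 66 + 94 + 3) gives (3,4) = 150.
Column 5 must total 435; the given cells sum to 383, so (3,5) = 52.
The remaining cell in anti-diagonal is (5,1) = 435 − 278 = 157.
Row 5 must total 435; the given cells sum to 299, so (5,3) = 136.
Using column 3: 45 + 73 + 17 + 136 + ? → (2,3) = 435 − 271 = 164.
Row 2 needs 435; the known cells sum to 348, so (2,2) = 87.
From main diagonal, 435 − (87 + 73 + 94 + 80) gives (1,1) = 101.
From row 1, 435 − (101 + 45 + 122 + 24) gives (1,2) = 143.
Column 1 must total 435; the given cells sum to 306, so (3,1) = 129.
The remaining cell in column 2 is (3,2) = 435 − 404 = 31.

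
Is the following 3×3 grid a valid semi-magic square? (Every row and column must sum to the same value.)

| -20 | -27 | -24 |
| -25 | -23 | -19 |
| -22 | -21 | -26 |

No — column 3 sums to -69 but row 1 sums to -71.

Row 1: -20 + (-27) + (-24) = -71.
Row 2: -25 + (-23) + (-19) = -67.
Row 3: -22 + (-21) + (-26) = -69.
Column 1: -20 + (-25) + (-22) = -67.
Column 2: -27 + (-23) + (-21) = -71.
Column 3: -24 + (-19) + (-26) = -69.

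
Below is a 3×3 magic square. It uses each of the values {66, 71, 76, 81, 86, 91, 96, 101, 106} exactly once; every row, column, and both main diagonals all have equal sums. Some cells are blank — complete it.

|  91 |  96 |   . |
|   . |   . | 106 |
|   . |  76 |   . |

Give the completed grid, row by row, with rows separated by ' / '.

The 9 entries sum to 774, so each line sums to 774/3 = 258.
Using row 1: 91 + 96 + ? → (1,3) = 258 − 187 = 71.
The remaining cell in column 2 is (2,2) = 258 − 172 = 86.
Column 3 needs 258; the known cells sum to 177, so (3,3) = 81.
From anti-diagonal, 258 − (71 + 86) gives (3,1) = 101.
From row 2, 258 − (86 + 106) gives (2,1) = 66.

91 96 71 / 66 86 106 / 101 76 81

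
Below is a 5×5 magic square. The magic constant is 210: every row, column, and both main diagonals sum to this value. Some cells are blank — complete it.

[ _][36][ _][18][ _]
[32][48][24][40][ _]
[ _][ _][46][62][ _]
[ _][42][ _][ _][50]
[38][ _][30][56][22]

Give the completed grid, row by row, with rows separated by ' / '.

Using row 2: 32 + 48 + 24 + 40 + ? → (2,5) = 210 − 144 = 66.
The remaining cell in row 5 is (5,2) = 210 − 146 = 64.
Column 2 needs 210; the known cells sum to 190, so (3,2) = 20.
The remaining cell in column 4 is (4,4) = 210 − 176 = 34.
The remaining cell in main diagonal is (1,1) = 210 − 150 = 60.
From anti-diagonal, 210 − (40 + 46 + 42 + 38) gives (1,5) = 44.
Row 1 must total 210; the given cells sum to 158, so (1,3) = 52.
Using column 3: 52 + 24 + 46 + 30 + ? → (4,3) = 210 − 152 = 58.
From column 5, 210 − (44 + 66 + 50 + 22) gives (3,5) = 28.
Row 3 needs 210; the known cells sum to 156, so (3,1) = 54.
Using row 4: 42 + 58 + 34 + 50 + ? → (4,1) = 210 − 184 = 26.

60 36 52 18 44 / 32 48 24 40 66 / 54 20 46 62 28 / 26 42 58 34 50 / 38 64 30 56 22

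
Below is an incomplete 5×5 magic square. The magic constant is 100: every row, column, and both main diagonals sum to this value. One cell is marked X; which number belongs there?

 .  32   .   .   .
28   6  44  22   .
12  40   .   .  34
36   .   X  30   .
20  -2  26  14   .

2

Row 2: 28 + 6 + 44 + 22 + ? = 100, so (2,5) = 0.
Row 5 must total 100; the given cells sum to 58, so (5,5) = 42.
The remaining cell in column 1 is (1,1) = 100 − 96 = 4.
Using column 2: 32 + 6 + 40 + (-2) + ? → (4,2) = 100 − 76 = 24.
The remaining cell in main diagonal is (3,3) = 100 − 82 = 18.
The remaining cell in anti-diagonal is (1,5) = 100 − 84 = 16.
Row 3: 12 + 40 + 18 + 34 + ? = 100, so (3,4) = -4.
Using column 4: 22 + (-4) + 30 + 14 + ? → (1,4) = 100 − 62 = 38.
Column 5 needs 100; the known cells sum to 92, so (4,5) = 8.
From row 1, 100 − (4 + 32 + 38 + 16) gives (1,3) = 10.
The remaining cell in row 4 is (4,3) = 100 − 98 = 2.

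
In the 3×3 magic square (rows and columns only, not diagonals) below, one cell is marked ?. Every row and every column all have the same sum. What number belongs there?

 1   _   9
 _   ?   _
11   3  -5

7

Row 3 is complete and sums to 9; that is the magic constant.
Using row 1: 1 + 9 + ? → (1,2) = 9 − 10 = -1.
Column 1 needs 9; the known cells sum to 12, so (2,1) = -3.
Using column 2: -1 + 3 + ? → (2,2) = 9 − 2 = 7.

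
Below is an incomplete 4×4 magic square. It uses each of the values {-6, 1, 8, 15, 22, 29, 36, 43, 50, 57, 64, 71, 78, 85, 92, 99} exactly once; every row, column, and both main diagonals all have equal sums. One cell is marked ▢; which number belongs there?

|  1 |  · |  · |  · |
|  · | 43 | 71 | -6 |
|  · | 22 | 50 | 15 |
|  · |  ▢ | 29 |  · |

The 16 entries sum to 744, so each line sums to 744/4 = 186.
The remaining cell in row 2 is (2,1) = 186 − 108 = 78.
Using row 3: 22 + 50 + 15 + ? → (3,1) = 186 − 87 = 99.
Column 1 must total 186; the given cells sum to 178, so (4,1) = 8.
Column 3: 71 + 50 + 29 + ? = 186, so (1,3) = 36.
From main diagonal, 186 − (1 + 43 + 50) gives (4,4) = 92.
Anti-diagonal must total 186; the given cells sum to 101, so (1,4) = 85.
From row 1, 186 − (1 + 36 + 85) gives (1,2) = 64.
Row 4 must total 186; the given cells sum to 129, so (4,2) = 57.

57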